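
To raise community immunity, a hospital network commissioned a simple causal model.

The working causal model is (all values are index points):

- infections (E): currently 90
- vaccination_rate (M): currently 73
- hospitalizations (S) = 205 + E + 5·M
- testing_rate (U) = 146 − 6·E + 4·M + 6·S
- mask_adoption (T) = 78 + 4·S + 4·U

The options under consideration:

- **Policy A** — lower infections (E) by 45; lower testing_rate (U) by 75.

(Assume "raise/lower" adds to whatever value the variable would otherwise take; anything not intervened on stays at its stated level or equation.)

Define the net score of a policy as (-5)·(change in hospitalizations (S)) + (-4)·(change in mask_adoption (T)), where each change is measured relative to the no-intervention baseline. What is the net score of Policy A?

2145

Baseline:
  E = 90
  M = 73
  S = 205 + 90 + 5·73 = 660
  U = 146 − 6·90 + 4·73 + 6·660 = 3858
  T = 78 + 4·660 + 4·3858 = 18150
Policy A (E − 45, U − 75):
  E = 90 − 45 = 45
  M = 73
  S = 205 + 45 + 5·73 = 615
  U = 146 − 6·45 + 4·73 + 6·615 (−75 from intervention) = 3783
  T = 78 + 4·615 + 4·3783 = 17670
ΔS = 615 − 660 = -45; ΔT = 17670 − 18150 = -480
Score = (-5)·(-45) + (-4)·(-480) = 2145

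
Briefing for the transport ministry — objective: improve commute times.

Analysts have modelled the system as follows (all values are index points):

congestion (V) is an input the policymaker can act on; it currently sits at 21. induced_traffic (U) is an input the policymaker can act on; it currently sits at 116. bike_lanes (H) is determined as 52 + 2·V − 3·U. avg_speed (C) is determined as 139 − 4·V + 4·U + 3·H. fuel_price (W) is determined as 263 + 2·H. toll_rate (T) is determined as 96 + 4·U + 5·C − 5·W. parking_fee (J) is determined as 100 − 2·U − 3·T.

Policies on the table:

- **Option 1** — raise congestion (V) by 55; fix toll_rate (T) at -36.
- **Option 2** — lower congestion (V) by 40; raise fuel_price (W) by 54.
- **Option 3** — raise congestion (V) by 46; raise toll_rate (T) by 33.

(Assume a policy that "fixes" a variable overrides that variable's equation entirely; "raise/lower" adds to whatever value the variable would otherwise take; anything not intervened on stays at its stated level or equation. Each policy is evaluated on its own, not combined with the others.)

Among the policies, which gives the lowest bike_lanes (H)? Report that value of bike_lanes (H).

-334

Option 1 (V + 55, T := -36):
  V = 21 + 55 = 76
  U = 116
  H = 52 + 2·76 − 3·116 = -144
Option 2 (V − 40, W + 54):
  V = 21 − 40 = -19
  U = 116
  H = 52 + 2·(-19) − 3·116 = -334
Option 3 (V + 46, T + 33):
  V = 21 + 46 = 67
  U = 116
  H = 52 + 2·67 − 3·116 = -162
Comparing — Option 1: H=-144, Option 2: H=-334, Option 3: H=-162. Lowest is -334 (Option 2).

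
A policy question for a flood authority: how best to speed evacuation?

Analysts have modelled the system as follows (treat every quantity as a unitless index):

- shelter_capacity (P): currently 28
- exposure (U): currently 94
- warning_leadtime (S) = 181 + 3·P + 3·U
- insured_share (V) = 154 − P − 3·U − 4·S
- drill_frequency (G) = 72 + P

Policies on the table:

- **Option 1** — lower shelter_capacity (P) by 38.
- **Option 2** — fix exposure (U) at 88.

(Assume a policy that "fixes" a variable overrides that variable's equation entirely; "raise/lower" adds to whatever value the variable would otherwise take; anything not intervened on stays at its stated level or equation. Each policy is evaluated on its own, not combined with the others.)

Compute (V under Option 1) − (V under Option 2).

Option 1 (P − 38):
  P = 28 − 38 = -10
  U = 94
  S = 181 + 3·(-10) + 3·94 = 433
  V = 154 − (-10) − 3·94 − 4·433 = -1850
Option 2 (U := 88):
  P = 28
  U = 88
  S = 181 + 3·28 + 3·88 = 529
  V = 154 − 28 − 3·88 − 4·529 = -2254
V: -1850 − (-2254) = 404

404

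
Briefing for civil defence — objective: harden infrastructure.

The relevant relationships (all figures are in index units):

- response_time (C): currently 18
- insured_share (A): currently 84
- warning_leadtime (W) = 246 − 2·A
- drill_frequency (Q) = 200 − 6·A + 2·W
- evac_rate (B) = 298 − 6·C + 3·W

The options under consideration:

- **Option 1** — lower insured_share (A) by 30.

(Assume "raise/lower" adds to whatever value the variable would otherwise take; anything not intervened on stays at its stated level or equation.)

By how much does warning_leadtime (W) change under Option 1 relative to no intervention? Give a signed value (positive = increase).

60

Baseline:
  A = 84
  W = 246 − 2·84 = 78
Option 1 (A − 30):
  A = 84 − 30 = 54
  W = 246 − 2·54 = 138
Change in W: 138 − 78 = 60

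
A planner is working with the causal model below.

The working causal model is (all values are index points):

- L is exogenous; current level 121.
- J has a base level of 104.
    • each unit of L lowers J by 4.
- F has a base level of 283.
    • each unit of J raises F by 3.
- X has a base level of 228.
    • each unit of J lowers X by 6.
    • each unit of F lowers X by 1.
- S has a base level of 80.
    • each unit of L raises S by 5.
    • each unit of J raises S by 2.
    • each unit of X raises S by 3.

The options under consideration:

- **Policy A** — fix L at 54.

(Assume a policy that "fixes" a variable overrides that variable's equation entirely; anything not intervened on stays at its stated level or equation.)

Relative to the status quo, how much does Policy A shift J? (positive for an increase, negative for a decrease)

268

Baseline:
  L = 121
  J = 104 − 4·121 = -380
Policy A (L := 54):
  L = 54
  J = 104 − 4·54 = -112
Change in J: -112 − (-380) = 268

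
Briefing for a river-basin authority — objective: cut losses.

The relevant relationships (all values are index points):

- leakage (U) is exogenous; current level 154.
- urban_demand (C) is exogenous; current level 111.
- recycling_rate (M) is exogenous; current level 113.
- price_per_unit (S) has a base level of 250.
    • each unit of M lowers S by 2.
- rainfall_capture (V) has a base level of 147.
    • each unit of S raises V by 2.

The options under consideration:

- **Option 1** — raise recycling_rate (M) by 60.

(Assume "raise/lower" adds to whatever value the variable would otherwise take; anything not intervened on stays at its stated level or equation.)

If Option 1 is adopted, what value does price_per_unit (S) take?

Option 1 (M + 60):
  M = 113 + 60 = 173
  S = 250 − 2·173 = -96

-96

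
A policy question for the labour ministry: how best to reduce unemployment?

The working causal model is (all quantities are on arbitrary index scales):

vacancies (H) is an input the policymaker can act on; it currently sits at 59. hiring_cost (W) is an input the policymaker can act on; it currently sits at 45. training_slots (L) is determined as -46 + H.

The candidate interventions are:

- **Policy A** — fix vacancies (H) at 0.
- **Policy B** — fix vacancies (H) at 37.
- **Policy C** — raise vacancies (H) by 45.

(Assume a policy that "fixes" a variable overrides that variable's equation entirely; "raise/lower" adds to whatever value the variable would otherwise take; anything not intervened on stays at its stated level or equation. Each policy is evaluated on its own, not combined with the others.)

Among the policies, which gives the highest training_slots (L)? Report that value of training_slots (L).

58

Policy A (H := 0):
  H = 0
  L = -46 + 0 = -46
Policy B (H := 37):
  H = 37
  L = -46 + 37 = -9
Policy C (H + 45):
  H = 59 + 45 = 104
  L = -46 + 104 = 58
Comparing — Policy A: L=-46, Policy B: L=-9, Policy C: L=58. Highest is 58 (Policy C).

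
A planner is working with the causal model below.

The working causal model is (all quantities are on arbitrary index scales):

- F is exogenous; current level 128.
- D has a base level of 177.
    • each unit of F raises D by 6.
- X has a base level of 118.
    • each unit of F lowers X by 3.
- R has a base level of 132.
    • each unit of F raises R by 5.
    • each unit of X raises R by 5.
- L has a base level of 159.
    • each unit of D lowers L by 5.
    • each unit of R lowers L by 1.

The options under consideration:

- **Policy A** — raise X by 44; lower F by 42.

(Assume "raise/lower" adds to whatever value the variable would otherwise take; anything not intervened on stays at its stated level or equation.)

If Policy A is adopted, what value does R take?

82

Policy A (X + 44, F − 42):
  F = 128 − 42 = 86
  X = 118 − 3·86 (+44 from intervention) = -96
  R = 132 + 5·86 + 5·(-96) = 82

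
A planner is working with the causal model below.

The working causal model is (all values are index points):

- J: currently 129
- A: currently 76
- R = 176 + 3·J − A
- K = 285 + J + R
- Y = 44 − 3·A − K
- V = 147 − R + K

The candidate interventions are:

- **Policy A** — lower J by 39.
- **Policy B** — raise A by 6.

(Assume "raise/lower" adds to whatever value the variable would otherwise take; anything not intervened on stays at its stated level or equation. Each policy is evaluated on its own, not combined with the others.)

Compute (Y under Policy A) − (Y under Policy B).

168

Policy A (J − 39):
  J = 129 − 39 = 90
  A = 76
  R = 176 + 3·90 − 76 = 370
  K = 285 + 90 + 370 = 745
  Y = 44 − 3·76 − 745 = -929
Policy B (A + 6):
  J = 129
  A = 76 + 6 = 82
  R = 176 + 3·129 − 82 = 481
  K = 285 + 129 + 481 = 895
  Y = 44 − 3·82 − 895 = -1097
Y: -929 − (-1097) = 168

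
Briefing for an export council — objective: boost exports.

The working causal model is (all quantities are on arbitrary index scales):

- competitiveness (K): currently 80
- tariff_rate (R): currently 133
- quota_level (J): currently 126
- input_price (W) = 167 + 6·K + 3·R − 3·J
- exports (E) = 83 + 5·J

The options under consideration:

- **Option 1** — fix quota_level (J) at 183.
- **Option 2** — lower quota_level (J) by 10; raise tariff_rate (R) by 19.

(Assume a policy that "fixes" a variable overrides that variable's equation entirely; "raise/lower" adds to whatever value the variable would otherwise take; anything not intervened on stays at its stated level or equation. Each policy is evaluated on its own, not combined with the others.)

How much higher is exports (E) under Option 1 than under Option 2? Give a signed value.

335

Option 1 (J := 183):
  J = 183
  E = 83 + 5·183 = 998
Option 2 (J − 10, R + 19):
  J = 126 − 10 = 116
  E = 83 + 5·116 = 663
E: 998 − 663 = 335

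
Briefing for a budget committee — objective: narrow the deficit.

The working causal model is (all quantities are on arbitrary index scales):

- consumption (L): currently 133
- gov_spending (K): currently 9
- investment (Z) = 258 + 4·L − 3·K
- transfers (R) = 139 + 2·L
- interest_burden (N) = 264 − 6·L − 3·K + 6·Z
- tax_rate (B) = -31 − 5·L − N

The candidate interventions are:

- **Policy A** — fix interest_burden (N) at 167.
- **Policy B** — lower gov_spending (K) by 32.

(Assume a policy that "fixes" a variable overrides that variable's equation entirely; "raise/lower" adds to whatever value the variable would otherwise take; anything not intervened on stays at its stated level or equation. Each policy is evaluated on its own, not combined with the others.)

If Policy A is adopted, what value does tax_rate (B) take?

Policy A (N := 167):
  L = 133
  K = 9
  Z = 258 + 4·133 − 3·9 = 763
  N = 167
  B = -31 − 5·133 − 167 = -863

-863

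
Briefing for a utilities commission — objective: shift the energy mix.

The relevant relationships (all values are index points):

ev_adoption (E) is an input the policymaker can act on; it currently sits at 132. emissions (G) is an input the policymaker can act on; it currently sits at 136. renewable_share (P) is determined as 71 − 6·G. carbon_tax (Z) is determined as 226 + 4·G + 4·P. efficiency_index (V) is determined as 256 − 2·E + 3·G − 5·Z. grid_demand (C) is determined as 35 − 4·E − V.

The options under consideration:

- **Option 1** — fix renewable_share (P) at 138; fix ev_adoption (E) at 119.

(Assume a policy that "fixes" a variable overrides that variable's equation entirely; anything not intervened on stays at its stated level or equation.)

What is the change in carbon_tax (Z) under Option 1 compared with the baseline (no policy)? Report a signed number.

3532

Baseline:
  G = 136
  P = 71 − 6·136 = -745
  Z = 226 + 4·136 + 4·(-745) = -2210
Option 1 (P := 138, E := 119):
  G = 136
  P = 138
  Z = 226 + 4·136 + 4·138 = 1322
Change in Z: 1322 − (-2210) = 3532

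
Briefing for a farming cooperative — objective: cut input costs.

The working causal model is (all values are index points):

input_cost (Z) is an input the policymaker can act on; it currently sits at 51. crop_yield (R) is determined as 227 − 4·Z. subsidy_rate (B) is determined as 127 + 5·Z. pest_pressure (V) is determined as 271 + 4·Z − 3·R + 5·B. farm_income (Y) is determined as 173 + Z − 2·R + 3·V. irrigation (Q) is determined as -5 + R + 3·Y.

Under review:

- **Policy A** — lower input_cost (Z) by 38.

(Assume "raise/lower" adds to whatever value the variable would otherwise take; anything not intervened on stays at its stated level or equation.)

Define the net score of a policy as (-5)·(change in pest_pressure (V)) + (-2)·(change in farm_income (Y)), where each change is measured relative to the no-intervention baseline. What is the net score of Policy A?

17822

Baseline:
  Z = 51
  R = 227 − 4·51 = 23
  B = 127 + 5·51 = 382
  V = 271 + 4·51 − 3·23 + 5·382 = 2316
  Y = 173 + 51 − 2·23 + 3·2316 = 7126
Policy A (Z − 38):
  Z = 51 − 38 = 13
  R = 227 − 4·13 = 175
  B = 127 + 5·13 = 192
  V = 271 + 4·13 − 3·175 + 5·192 = 758
  Y = 173 + 13 − 2·175 + 3·758 = 2110
ΔV = 758 − 2316 = -1558; ΔY = 2110 − 7126 = -5016
Score = (-5)·(-1558) + (-2)·(-5016) = 17822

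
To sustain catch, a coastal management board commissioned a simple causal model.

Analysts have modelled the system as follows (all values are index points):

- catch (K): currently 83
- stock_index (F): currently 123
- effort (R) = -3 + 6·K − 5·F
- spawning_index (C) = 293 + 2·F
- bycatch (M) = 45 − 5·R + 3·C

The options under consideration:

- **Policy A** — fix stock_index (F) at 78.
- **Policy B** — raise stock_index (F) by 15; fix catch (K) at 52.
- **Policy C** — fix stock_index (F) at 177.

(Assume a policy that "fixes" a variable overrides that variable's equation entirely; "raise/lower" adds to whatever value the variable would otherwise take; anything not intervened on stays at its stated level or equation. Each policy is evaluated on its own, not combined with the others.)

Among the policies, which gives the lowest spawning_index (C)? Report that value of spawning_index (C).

Policy A (F := 78):
  F = 78
  C = 293 + 2·78 = 449
Policy B (F + 15, K := 52):
  F = 123 + 15 = 138
  C = 293 + 2·138 = 569
Policy C (F := 177):
  F = 177
  C = 293 + 2·177 = 647
Comparing — Policy A: C=449, Policy B: C=569, Policy C: C=647. Lowest is 449 (Policy A).

449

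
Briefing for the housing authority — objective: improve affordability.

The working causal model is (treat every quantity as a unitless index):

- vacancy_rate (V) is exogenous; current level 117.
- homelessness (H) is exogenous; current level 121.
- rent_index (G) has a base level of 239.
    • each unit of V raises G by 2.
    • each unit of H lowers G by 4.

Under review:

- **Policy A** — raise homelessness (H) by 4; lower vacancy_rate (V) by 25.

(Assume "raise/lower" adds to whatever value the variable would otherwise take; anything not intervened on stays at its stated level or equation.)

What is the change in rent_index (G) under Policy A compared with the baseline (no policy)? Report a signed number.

-66

Baseline:
  V = 117
  H = 121
  G = 239 + 2·117 − 4·121 = -11
Policy A (H + 4, V − 25):
  V = 117 − 25 = 92
  H = 121 + 4 = 125
  G = 239 + 2·92 − 4·125 = -77
Change in G: -77 − (-11) = -66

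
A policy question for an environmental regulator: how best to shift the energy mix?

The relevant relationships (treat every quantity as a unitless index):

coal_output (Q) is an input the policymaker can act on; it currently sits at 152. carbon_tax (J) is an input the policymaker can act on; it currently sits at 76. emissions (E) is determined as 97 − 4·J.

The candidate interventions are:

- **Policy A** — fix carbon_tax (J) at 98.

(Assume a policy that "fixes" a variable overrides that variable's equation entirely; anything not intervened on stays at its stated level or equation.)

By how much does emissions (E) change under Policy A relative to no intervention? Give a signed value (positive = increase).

-88

Baseline:
  J = 76
  E = 97 − 4·76 = -207
Policy A (J := 98):
  J = 98
  E = 97 − 4·98 = -295
Change in E: -295 − (-207) = -88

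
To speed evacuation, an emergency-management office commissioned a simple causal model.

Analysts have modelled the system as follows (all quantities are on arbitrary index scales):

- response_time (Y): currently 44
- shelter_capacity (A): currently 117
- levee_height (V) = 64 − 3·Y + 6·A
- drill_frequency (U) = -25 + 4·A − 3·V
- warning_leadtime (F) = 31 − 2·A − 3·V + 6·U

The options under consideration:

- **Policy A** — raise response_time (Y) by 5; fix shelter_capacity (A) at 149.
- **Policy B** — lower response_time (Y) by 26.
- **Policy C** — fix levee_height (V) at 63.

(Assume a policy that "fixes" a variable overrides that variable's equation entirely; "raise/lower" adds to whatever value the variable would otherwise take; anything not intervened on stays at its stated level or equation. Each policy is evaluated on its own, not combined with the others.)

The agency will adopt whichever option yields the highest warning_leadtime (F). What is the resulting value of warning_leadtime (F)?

Policy A (Y + 5, A := 149):
  Y = 44 + 5 = 49
  A = 149
  V = 64 − 3·49 + 6·149 = 811
  U = -25 + 4·149 − 3·811 = -1862
  F = 31 − 2·149 − 3·811 + 6·(-1862) = -13872
Policy B (Y − 26):
  Y = 44 − 26 = 18
  A = 117
  V = 64 − 3·18 + 6·117 = 712
  U = -25 + 4·117 − 3·712 = -1693
  F = 31 − 2·117 − 3·712 + 6·(-1693) = -12497
Policy C (V := 63):
  Y = 44
  A = 117
  V = 63
  U = -25 + 4·117 − 3·63 = 254
  F = 31 − 2·117 − 3·63 + 6·254 = 1132
Comparing — Policy A: F=-13872, Policy B: F=-12497, Policy C: F=1132. Highest is 1132 (Policy C).

1132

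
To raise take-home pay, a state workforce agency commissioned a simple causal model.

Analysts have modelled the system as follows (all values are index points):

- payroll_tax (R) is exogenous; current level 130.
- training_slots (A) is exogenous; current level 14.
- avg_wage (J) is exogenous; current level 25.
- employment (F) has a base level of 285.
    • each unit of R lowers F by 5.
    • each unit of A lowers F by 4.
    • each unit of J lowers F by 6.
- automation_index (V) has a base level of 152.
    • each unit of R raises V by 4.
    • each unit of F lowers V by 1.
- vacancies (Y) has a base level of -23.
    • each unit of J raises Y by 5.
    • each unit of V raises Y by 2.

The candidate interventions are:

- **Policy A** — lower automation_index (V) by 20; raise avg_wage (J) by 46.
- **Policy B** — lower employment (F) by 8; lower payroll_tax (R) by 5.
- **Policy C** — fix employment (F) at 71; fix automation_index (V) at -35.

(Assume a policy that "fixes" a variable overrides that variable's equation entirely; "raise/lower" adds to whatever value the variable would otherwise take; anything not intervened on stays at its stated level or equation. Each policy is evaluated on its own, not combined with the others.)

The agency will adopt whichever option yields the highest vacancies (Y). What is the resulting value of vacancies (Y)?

3330

Policy A (V − 20, J + 46):
  R = 130
  A = 14
  J = 25 + 46 = 71
  F = 285 − 5·130 − 4·14 − 6·71 = -847
  V = 152 + 4·130 − (-847) (−20 from intervention) = 1499
  Y = -23 + 5·71 + 2·1499 = 3330
Policy B (F − 8, R − 5):
  R = 130 − 5 = 125
  A = 14
  J = 25
  F = 285 − 5·125 − 4·14 − 6·25 (−8 from intervention) = -554
  V = 152 + 4·125 − (-554) = 1206
  Y = -23 + 5·25 + 2·1206 = 2514
Policy C (F := 71, V := -35):
  R = 130
  A = 14
  J = 25
  F = 71
  V = -35
  Y = -23 + 5·25 + 2·(-35) = 32
Comparing — Policy A: Y=3330, Policy B: Y=2514, Policy C: Y=32. Highest is 3330 (Policy A).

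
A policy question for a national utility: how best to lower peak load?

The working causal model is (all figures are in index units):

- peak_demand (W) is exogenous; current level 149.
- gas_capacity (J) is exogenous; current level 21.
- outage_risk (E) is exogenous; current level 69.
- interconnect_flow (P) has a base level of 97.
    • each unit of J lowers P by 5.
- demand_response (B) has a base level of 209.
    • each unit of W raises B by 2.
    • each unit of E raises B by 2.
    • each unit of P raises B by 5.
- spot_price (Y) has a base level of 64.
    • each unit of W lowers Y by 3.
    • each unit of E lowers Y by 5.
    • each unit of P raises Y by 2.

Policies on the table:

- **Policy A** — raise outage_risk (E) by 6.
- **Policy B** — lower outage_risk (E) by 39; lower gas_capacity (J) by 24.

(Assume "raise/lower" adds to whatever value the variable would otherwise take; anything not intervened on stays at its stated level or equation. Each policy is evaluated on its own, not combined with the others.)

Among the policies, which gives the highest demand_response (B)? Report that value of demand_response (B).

1127

Policy A (E + 6):
  W = 149
  J = 21
  E = 69 + 6 = 75
  P = 97 − 5·21 = -8
  B = 209 + 2·149 + 2·75 + 5·(-8) = 617
Policy B (E − 39, J − 24):
  W = 149
  J = 21 − 24 = -3
  E = 69 − 39 = 30
  P = 97 − 5·(-3) = 112
  B = 209 + 2·149 + 2·30 + 5·112 = 1127
Comparing — Policy A: B=617, Policy B: B=1127. Highest is 1127 (Policy B).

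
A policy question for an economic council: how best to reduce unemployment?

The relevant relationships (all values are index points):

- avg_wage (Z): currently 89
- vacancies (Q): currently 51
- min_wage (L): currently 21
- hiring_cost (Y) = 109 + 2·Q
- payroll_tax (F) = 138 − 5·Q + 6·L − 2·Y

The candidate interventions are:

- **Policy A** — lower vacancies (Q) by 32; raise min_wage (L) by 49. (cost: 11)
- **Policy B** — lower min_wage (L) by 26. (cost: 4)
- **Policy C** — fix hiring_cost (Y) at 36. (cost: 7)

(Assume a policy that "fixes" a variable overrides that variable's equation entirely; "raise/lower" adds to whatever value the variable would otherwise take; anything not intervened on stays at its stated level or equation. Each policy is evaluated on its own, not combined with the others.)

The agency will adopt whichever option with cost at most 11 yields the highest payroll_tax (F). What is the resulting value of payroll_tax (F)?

169

Policy A (Q − 32, L + 49):
  Q = 51 − 32 = 19
  L = 21 + 49 = 70
  Y = 109 + 2·19 = 147
  F = 138 − 5·19 + 6·70 − 2·147 = 169
Policy B (L − 26):
  Q = 51
  L = 21 − 26 = -5
  Y = 109 + 2·51 = 211
  F = 138 − 5·51 + 6·(-5) − 2·211 = -569
Policy C (Y := 36):
  Q = 51
  L = 21
  Y = 36
  F = 138 − 5·51 + 6·21 − 2·36 = -63
Comparing — Policy A: F=169, Policy B: F=-569, Policy C: F=-63. Highest is 169 (Policy A).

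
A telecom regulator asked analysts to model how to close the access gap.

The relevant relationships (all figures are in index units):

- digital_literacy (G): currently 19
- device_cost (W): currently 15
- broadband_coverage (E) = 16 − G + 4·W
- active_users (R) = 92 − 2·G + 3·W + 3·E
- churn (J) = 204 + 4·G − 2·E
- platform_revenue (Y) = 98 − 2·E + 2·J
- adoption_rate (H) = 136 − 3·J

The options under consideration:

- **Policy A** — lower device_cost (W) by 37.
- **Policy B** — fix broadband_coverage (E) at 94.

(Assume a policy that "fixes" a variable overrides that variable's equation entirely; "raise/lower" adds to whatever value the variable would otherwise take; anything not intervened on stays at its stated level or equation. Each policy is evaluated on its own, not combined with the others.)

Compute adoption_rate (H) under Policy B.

Policy B (E := 94):
  G = 19
  W = 15
  E = 94
  J = 204 + 4·19 − 2·94 = 92
  H = 136 − 3·92 = -140

-140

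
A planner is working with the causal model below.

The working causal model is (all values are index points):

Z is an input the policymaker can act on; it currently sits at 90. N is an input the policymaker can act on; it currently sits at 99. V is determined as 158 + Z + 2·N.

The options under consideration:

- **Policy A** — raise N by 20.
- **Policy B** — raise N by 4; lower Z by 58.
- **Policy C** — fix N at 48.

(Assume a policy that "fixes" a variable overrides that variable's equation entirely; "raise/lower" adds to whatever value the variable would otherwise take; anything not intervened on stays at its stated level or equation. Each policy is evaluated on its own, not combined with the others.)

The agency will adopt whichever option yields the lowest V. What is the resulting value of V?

344

Policy A (N + 20):
  Z = 90
  N = 99 + 20 = 119
  V = 158 + 90 + 2·119 = 486
Policy B (N + 4, Z − 58):
  Z = 90 − 58 = 32
  N = 99 + 4 = 103
  V = 158 + 32 + 2·103 = 396
Policy C (N := 48):
  Z = 90
  N = 48
  V = 158 + 90 + 2·48 = 344
Comparing — Policy A: V=486, Policy B: V=396, Policy C: V=344. Lowest is 344 (Policy C).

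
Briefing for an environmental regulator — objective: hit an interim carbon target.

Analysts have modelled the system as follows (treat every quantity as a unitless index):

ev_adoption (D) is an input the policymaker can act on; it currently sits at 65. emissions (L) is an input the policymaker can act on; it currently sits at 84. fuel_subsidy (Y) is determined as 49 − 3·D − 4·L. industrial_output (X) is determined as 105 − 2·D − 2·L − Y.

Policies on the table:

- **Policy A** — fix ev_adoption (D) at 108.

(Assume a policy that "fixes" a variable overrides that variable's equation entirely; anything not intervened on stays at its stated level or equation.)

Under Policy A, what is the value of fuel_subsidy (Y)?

-611

Policy A (D := 108):
  D = 108
  L = 84
  Y = 49 − 3·108 − 4·84 = -611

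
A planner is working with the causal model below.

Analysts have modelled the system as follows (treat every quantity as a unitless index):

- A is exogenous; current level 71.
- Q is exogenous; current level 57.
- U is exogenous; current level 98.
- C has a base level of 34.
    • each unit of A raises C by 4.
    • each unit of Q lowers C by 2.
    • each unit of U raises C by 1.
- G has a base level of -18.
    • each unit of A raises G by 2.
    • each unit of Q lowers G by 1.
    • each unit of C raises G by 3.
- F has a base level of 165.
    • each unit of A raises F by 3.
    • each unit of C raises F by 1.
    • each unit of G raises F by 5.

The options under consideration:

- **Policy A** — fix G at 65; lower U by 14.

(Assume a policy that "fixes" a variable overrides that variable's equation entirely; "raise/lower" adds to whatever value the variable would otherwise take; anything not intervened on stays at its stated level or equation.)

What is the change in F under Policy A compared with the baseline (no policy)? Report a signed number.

-4554

Baseline:
  A = 71
  Q = 57
  U = 98
  C = 34 + 4·71 − 2·57 + 98 = 302
  G = -18 + 2·71 − 57 + 3·302 = 973
  F = 165 + 3·71 + 302 + 5·973 = 5545
Policy A (G := 65, U − 14):
  A = 71
  Q = 57
  U = 98 − 14 = 84
  C = 34 + 4·71 − 2·57 + 84 = 288
  G = 65
  F = 165 + 3·71 + 288 + 5·65 = 991
Change in F: 991 − 5545 = -4554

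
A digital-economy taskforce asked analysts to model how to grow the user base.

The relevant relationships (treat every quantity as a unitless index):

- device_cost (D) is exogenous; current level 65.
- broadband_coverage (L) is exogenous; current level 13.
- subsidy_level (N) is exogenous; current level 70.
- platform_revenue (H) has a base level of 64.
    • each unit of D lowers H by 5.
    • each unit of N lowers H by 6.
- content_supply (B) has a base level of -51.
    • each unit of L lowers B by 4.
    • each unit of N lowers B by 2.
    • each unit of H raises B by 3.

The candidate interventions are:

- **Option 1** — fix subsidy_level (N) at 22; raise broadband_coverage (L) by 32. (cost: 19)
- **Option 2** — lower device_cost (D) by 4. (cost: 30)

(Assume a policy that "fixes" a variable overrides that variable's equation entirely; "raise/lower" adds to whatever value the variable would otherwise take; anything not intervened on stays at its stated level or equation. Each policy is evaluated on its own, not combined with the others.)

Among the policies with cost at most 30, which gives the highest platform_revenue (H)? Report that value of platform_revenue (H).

-393

Option 1 (N := 22, L + 32):
  D = 65
  N = 22
  H = 64 − 5·65 − 6·22 = -393
Option 2 (D − 4):
  D = 65 − 4 = 61
  N = 70
  H = 64 − 5·61 − 6·70 = -661
Comparing — Option 1: H=-393, Option 2: H=-661. Highest is -393 (Option 1).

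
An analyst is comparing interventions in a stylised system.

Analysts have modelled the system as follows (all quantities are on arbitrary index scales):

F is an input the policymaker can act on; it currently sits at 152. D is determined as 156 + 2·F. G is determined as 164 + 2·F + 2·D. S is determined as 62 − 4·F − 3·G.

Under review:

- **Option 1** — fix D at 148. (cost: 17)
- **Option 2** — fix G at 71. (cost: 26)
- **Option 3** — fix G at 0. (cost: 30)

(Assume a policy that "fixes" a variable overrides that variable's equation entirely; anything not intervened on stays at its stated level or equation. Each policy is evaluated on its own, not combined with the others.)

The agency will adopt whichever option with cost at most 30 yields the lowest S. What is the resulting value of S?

-2838

Option 1 (D := 148):
  F = 152
  D = 148
  G = 164 + 2·152 + 2·148 = 764
  S = 62 − 4·152 − 3·764 = -2838
Option 2 (G := 71):
  F = 152
  D = 156 + 2·152 = 460
  G = 71
  S = 62 − 4·152 − 3·71 = -759
Option 3 (G := 0):
  F = 152
  D = 156 + 2·152 = 460
  G = 0
  S = 62 − 4·152 − 3·0 = -546
Comparing — Option 1: S=-2838, Option 2: S=-759, Option 3: S=-546. Lowest is -2838 (Option 1).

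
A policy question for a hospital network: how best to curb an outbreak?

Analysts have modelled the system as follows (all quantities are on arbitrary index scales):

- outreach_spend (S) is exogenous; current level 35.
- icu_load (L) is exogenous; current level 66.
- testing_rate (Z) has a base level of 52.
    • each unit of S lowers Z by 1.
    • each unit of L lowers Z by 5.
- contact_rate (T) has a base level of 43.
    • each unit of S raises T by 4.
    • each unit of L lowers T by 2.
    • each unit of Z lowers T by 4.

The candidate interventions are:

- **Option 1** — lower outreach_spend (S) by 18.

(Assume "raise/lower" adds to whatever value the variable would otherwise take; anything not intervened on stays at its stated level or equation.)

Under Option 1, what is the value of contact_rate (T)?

1159

Option 1 (S − 18):
  S = 35 − 18 = 17
  L = 66
  Z = 52 − 17 − 5·66 = -295
  T = 43 + 4·17 − 2·66 − 4·(-295) = 1159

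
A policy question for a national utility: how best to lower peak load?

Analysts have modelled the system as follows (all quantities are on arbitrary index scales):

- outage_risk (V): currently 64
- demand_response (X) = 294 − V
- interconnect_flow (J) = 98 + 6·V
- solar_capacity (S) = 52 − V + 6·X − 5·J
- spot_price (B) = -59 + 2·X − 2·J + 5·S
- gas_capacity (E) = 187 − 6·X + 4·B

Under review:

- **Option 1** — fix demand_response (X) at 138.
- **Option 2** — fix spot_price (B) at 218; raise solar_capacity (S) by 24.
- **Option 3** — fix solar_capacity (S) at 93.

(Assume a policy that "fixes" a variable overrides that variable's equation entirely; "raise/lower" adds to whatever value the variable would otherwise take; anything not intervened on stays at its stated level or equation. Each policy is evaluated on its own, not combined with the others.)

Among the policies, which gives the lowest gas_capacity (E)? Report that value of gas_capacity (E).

-35509

Option 1 (X := 138):
  V = 64
  X = 138
  J = 98 + 6·64 = 482
  S = 52 − 64 + 6·138 − 5·482 = -1594
  B = -59 + 2·138 − 2·482 + 5·(-1594) = -8717
  E = 187 − 6·138 + 4·(-8717) = -35509
Option 2 (B := 218, S + 24):
  V = 64
  X = 294 − 64 = 230
  J = 98 + 6·64 = 482
  S = 52 − 64 + 6·230 − 5·482 (+24 from intervention) = -1018
  B = 218
  E = 187 − 6·230 + 4·218 = -321
Option 3 (S := 93):
  V = 64
  X = 294 − 64 = 230
  J = 98 + 6·64 = 482
  S = 93
  B = -59 + 2·230 − 2·482 + 5·93 = -98
  E = 187 − 6·230 + 4·(-98) = -1585
Comparing — Option 1: E=-35509, Option 2: E=-321, Option 3: E=-1585. Lowest is -35509 (Option 1).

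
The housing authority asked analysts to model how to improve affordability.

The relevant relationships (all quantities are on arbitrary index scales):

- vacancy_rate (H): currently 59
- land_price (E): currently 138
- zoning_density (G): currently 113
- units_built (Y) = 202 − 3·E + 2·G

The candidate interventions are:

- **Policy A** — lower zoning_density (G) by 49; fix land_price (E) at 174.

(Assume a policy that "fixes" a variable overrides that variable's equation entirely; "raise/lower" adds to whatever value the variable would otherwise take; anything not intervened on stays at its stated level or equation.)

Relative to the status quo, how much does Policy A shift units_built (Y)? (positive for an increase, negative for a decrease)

Baseline:
  E = 138
  G = 113
  Y = 202 − 3·138 + 2·113 = 14
Policy A (G − 49, E := 174):
  E = 174
  G = 113 − 49 = 64
  Y = 202 − 3·174 + 2·64 = -192
Change in Y: -192 − 14 = -206

-206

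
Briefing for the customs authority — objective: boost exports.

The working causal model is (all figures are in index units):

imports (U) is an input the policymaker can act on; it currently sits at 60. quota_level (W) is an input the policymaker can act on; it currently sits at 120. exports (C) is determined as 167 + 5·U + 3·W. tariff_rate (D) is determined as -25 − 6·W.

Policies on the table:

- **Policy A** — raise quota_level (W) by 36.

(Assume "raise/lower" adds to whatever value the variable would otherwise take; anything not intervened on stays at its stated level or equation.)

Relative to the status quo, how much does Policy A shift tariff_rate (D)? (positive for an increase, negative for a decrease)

-216

Baseline:
  W = 120
  D = -25 − 6·120 = -745
Policy A (W + 36):
  W = 120 + 36 = 156
  D = -25 − 6·156 = -961
Change in D: -961 − (-745) = -216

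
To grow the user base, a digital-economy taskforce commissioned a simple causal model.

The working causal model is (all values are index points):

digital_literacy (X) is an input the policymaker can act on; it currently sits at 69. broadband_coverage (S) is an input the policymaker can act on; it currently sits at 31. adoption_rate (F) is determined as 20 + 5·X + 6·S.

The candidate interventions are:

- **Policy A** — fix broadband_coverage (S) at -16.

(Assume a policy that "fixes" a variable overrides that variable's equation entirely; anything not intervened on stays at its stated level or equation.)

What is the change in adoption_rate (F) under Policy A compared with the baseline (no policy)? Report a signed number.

Baseline:
  X = 69
  S = 31
  F = 20 + 5·69 + 6·31 = 551
Policy A (S := -16):
  X = 69
  S = -16
  F = 20 + 5·69 + 6·(-16) = 269
Change in F: 269 − 551 = -282

-282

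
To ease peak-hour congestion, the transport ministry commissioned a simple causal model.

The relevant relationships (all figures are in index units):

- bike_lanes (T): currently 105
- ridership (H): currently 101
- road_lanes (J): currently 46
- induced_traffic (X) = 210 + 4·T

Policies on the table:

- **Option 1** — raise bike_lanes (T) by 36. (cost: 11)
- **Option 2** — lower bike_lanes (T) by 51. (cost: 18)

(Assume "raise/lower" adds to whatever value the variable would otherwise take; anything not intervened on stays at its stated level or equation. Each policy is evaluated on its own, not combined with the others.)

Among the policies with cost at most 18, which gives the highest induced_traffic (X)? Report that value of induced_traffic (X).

Option 1 (T + 36):
  T = 105 + 36 = 141
  X = 210 + 4·141 = 774
Option 2 (T − 51):
  T = 105 − 51 = 54
  X = 210 + 4·54 = 426
Comparing — Option 1: X=774, Option 2: X=426. Highest is 774 (Option 1).

774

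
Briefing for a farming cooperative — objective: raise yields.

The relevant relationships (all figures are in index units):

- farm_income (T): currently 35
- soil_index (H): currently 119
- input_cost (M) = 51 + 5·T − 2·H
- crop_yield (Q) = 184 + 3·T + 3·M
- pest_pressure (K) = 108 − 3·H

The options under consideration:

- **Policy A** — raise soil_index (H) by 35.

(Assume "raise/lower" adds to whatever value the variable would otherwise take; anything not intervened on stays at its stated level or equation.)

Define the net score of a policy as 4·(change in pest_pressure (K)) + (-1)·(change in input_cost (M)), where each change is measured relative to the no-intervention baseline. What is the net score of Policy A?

-350

Baseline:
  T = 35
  H = 119
  M = 51 + 5·35 − 2·119 = -12
  K = 108 − 3·119 = -249
Policy A (H + 35):
  T = 35
  H = 119 + 35 = 154
  M = 51 + 5·35 − 2·154 = -82
  K = 108 − 3·154 = -354
ΔK = -354 − (-249) = -105; ΔM = -82 − (-12) = -70
Score = 4·(-105) + (-1)·(-70) = -350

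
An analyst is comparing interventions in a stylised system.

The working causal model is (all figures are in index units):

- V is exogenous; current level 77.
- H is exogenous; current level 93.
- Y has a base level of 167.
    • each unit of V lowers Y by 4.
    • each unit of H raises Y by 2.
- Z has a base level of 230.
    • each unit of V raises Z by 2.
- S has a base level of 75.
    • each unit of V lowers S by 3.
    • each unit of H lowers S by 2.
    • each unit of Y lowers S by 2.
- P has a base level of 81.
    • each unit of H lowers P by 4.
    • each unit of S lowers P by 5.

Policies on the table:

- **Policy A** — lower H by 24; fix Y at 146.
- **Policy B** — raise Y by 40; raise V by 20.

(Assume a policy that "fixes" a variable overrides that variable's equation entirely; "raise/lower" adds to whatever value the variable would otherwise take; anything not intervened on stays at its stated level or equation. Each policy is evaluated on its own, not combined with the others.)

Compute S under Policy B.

-412

Policy B (Y + 40, V + 20):
  V = 77 + 20 = 97
  H = 93
  Y = 167 − 4·97 + 2·93 (+40 from intervention) = 5
  S = 75 − 3·97 − 2·93 − 2·5 = -412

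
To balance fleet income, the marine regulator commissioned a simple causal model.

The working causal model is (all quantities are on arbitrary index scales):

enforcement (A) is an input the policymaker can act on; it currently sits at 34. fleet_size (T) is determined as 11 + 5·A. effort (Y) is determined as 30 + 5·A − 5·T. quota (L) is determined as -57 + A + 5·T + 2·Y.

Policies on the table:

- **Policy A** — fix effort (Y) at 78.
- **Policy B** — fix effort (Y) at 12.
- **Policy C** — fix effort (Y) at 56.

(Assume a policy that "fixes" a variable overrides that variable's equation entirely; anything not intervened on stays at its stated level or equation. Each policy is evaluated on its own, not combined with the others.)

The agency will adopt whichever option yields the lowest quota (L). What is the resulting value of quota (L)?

906

Policy A (Y := 78):
  A = 34
  T = 11 + 5·34 = 181
  Y = 78
  L = -57 + 34 + 5·181 + 2·78 = 1038
Policy B (Y := 12):
  A = 34
  T = 11 + 5·34 = 181
  Y = 12
  L = -57 + 34 + 5·181 + 2·12 = 906
Policy C (Y := 56):
  A = 34
  T = 11 + 5·34 = 181
  Y = 56
  L = -57 + 34 + 5·181 + 2·56 = 994
Comparing — Policy A: L=1038, Policy B: L=906, Policy C: L=994. Lowest is 906 (Policy B).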